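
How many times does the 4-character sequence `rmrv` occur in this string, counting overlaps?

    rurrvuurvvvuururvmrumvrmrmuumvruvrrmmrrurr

Sliding a length-4 window over the 42 characters (39 positions):
  (no match at any position)

0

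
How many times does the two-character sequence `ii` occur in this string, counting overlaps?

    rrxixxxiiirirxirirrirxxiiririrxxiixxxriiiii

8

Sliding a length-2 window over the 43 characters (42 positions):
  position 8–9: ii
  position 9–10: ii
  position 24–25: ii
  position 33–34: ii
  position 39–40: ii
  position 40–41: ii
  position 41–42: ii
  position 42–43: ii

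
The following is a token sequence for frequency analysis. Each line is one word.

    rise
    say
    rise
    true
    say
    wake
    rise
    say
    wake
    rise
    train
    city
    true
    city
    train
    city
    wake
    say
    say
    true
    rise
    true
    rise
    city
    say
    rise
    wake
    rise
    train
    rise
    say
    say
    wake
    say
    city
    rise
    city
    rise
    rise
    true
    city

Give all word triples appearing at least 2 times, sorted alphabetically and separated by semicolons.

say wake rise; wake rise train

Trigram counts meeting the condition (at least 2 times):
  say wake rise: 2
  wake rise train: 2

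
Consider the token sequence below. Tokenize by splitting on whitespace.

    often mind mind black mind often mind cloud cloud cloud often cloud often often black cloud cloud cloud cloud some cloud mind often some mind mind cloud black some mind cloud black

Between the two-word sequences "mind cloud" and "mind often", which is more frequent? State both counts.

"mind cloud" (3 vs 2)

"mind cloud": 3 occurrences
"mind often": 2 occurrences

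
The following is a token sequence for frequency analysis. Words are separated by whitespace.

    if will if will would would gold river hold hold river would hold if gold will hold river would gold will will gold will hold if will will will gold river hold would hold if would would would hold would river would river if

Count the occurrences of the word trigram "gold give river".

Scanning the 42 overlapping trigram windows for "gold give river":
  (none found)

0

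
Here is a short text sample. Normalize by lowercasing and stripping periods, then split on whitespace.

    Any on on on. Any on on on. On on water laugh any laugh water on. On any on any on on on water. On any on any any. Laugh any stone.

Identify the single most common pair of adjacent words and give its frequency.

"on on", 9 times

Bigram frequencies (highest first):
  on on: 9
  any on: 5
  on any: 5
  on water: 2
  laugh any: 2
  any laugh: 2
  … (5 more, each ≤ 2)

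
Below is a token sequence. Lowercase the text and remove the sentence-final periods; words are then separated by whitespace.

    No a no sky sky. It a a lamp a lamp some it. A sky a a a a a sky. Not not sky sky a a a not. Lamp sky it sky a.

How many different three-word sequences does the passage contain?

28

34 tokens → 32 trigram windows in total.
Repeated trigrams (each contributes count−1 duplicates):
  a a a: 4
  sky a a: 2
4 duplicate windows → 32 − 4 = 28 distinct.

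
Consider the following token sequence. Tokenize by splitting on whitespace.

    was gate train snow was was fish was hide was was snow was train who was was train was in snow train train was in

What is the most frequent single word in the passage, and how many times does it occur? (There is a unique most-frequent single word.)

"was", 11 times

Unigram frequencies (highest first):
  was: 11
  train: 5
  snow: 3
  in: 2
  gate: 1
  fish: 1
  … (2 more, each ≤ 1)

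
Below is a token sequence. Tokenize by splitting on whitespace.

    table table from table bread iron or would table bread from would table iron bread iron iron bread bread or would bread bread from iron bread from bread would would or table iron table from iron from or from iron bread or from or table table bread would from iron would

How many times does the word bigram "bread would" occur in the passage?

2

Scanning the 50 overlapping bigram windows for "bread would":
  position 28–29: bread would
  position 47–48: bread would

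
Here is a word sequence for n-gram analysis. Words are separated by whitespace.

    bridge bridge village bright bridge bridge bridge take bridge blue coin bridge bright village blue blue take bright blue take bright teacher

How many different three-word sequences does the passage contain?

19

22 tokens → 20 trigram windows in total.
Repeated trigrams (each contributes count−1 duplicates):
  blue take bright: 2
1 duplicate windows → 20 − 1 = 19 distinct.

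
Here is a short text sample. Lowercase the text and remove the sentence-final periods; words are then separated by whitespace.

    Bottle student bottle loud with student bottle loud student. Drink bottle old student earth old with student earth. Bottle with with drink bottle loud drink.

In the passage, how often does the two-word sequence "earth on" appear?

0

Scanning the 24 overlapping bigram windows for "earth on":
  (none found)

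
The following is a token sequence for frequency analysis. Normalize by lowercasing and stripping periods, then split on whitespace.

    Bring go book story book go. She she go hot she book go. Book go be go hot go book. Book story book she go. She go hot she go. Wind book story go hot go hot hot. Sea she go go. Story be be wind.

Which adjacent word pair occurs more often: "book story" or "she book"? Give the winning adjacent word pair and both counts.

"book story" (3 vs 1)

"book story": 3 occurrences
"she book": 1 occurrence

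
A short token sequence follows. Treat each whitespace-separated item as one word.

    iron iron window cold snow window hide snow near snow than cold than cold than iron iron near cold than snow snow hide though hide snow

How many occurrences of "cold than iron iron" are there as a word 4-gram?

1

Scanning the 23 overlapping 4-gram windows for "cold than iron iron":
  position 14–17: cold than iron iron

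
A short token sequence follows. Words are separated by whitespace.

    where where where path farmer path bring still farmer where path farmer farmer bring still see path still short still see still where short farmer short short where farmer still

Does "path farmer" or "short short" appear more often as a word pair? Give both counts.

"path farmer": 2 occurrences
"short short": 1 occurrence

"path farmer" (2 vs 1)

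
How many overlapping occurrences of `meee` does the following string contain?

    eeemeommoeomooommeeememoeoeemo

Sliding a length-4 window over the 30 characters (27 positions):
  position 17–20: meee

1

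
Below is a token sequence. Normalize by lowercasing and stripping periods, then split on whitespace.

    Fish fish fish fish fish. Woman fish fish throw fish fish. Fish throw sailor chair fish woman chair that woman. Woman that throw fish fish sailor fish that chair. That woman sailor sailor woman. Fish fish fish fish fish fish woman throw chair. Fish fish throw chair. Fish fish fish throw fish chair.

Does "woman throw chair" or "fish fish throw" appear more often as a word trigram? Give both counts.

"fish fish throw" (4 vs 1)

"woman throw chair": 1 occurrence
"fish fish throw": 4 occurrences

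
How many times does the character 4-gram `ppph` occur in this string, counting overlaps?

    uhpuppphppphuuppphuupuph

3

Sliding a length-4 window over the 24 characters (21 positions):
  position 5–8: ppph
  position 9–12: ppph
  position 15–18: ppph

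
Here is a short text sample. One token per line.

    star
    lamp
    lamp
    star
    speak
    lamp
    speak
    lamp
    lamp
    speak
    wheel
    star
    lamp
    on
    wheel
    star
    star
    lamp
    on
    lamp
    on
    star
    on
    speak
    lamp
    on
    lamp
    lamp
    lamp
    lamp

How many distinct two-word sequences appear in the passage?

15

30 tokens → 29 bigram windows in total.
Repeated bigrams (each contributes count−1 duplicates):
  lamp lamp: 5
  lamp on: 4
  speak lamp: 3
  star lamp: 3
  lamp speak: 2
  on lamp: 2
  wheel star: 2
14 duplicate windows → 29 − 14 = 15 distinct.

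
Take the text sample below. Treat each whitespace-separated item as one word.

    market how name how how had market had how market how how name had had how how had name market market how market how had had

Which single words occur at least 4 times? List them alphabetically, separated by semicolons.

had; how; market

Unigram counts meeting the condition (at least 4 times):
  had: 7
  how: 10
  market: 6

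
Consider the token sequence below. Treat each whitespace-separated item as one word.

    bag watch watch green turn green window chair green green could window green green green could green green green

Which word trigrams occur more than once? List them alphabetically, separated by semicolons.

Trigram counts meeting the condition (more than once):
  green green could: 2
  green green green: 2

green green could; green green green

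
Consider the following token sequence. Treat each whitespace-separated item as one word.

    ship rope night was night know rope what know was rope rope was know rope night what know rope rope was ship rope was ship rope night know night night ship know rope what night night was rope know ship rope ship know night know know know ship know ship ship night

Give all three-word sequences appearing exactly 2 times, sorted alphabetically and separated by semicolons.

know rope what; rope rope was; rope was ship; ship rope night; was ship rope

Trigram counts meeting the condition (exactly 2 times):
  know rope what: 2
  rope rope was: 2
  rope was ship: 2
  ship rope night: 2
  was ship rope: 2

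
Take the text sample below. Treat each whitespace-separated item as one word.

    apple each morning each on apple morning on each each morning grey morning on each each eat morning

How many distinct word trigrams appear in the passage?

14

18 tokens → 16 trigram windows in total.
Repeated trigrams (each contributes count−1 duplicates):
  morning on each: 2
  on each each: 2
2 duplicate windows → 16 − 2 = 14 distinct.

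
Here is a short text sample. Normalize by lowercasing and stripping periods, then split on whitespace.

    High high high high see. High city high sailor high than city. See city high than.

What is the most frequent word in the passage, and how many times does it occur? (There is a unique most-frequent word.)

Unigram frequencies (highest first):
  high: 8
  city: 3
  see: 2
  than: 2
  sailor: 1

"high", 8 times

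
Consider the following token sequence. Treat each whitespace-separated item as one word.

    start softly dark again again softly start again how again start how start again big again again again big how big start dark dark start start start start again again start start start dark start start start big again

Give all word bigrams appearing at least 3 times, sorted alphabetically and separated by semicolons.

again again; start again; start start

Bigram counts meeting the condition (at least 3 times):
  again again: 4
  start again: 3
  start start: 7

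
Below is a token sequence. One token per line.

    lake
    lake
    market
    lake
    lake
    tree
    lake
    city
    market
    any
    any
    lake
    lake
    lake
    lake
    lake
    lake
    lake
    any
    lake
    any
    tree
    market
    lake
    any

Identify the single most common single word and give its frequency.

"lake", 14 times

Unigram frequencies (highest first):
  lake: 14
  any: 5
  market: 3
  tree: 2
  city: 1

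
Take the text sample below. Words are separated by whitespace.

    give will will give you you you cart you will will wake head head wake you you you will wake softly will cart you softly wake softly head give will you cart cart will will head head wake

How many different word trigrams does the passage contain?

38 tokens → 36 trigram windows in total.
Repeated trigrams (each contributes count−1 duplicates):
  head head wake: 2
  you you you: 2
2 duplicate windows → 36 − 2 = 34 distinct.

34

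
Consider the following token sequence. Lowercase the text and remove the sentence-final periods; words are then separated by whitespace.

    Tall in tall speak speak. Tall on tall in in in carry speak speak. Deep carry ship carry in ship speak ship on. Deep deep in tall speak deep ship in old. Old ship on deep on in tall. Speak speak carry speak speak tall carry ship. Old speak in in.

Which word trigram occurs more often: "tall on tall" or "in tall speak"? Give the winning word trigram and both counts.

"tall on tall": 1 occurrence
"in tall speak": 3 occurrences

"in tall speak" (3 vs 1)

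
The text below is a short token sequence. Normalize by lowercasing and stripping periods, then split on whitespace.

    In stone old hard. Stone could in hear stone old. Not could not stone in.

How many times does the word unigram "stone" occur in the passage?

Scanning the 15 tokens for "stone":
  position 2: stone
  position 5: stone
  position 9: stone
  position 14: stone

4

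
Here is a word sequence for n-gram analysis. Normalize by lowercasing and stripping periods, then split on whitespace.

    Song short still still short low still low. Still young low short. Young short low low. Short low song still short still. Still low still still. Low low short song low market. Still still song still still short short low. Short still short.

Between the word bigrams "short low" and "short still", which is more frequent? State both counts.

"short low" (4 vs 3)

"short low": 4 occurrences
"short still": 3 occurrences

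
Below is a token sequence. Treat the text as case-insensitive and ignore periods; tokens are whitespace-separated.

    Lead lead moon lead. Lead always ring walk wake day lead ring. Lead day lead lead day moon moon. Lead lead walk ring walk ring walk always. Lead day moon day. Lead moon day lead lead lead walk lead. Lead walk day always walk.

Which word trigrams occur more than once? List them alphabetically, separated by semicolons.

day lead lead; lead day moon; lead lead walk; moon day lead; moon lead lead; walk ring walk

Trigram counts meeting the condition (more than once):
  day lead lead: 2
  lead day moon: 2
  lead lead walk: 3
  moon day lead: 2
  moon lead lead: 2
  walk ring walk: 2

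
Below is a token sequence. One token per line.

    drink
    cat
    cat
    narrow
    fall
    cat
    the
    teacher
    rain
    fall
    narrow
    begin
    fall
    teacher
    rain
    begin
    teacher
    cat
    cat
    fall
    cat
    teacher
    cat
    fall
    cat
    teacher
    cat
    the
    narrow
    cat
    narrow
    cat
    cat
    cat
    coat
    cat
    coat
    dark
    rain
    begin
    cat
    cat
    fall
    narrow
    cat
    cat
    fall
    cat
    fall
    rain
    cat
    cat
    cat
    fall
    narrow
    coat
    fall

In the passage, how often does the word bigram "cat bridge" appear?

Scanning the 56 overlapping bigram windows for "cat bridge":
  (none found)

0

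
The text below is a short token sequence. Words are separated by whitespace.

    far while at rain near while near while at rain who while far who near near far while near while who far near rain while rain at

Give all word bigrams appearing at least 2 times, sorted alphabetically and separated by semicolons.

Bigram counts meeting the condition (at least 2 times):
  at rain: 2
  far while: 2
  near while: 3
  while at: 2
  while near: 2

at rain; far while; near while; while at; while near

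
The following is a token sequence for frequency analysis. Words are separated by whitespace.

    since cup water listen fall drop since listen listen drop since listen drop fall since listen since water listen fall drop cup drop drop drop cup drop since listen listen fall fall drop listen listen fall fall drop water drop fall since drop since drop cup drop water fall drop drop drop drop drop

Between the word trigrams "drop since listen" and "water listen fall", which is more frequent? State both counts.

"drop since listen" (3 vs 2)

"drop since listen": 3 occurrences
"water listen fall": 2 occurrences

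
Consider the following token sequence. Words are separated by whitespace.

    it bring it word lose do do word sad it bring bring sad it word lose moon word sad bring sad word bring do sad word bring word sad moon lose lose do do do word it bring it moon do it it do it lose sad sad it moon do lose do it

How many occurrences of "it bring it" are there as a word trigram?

Scanning the 52 overlapping trigram windows for "it bring it":
  position 1–3: it bring it
  position 37–39: it bring it

2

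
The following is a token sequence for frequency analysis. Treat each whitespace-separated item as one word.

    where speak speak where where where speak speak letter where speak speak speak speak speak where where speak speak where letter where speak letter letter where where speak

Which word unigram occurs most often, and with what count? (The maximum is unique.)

Unigram frequencies (highest first):
  speak: 13
  where: 11
  letter: 4

"speak", 13 times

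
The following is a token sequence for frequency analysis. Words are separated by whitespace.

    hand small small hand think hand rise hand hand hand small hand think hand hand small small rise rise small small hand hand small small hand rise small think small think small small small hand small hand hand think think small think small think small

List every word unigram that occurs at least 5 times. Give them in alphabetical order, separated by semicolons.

hand; small; think

Unigram counts meeting the condition (at least 5 times):
  hand: 15
  small: 18
  think: 8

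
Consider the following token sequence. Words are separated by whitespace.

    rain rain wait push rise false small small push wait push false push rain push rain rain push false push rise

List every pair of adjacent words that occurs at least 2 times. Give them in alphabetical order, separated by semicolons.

false push; push false; push rain; push rise; rain push; rain rain; wait push

Bigram counts meeting the condition (at least 2 times):
  false push: 2
  push false: 2
  push rain: 2
  push rise: 2
  rain push: 2
  rain rain: 2
  wait push: 2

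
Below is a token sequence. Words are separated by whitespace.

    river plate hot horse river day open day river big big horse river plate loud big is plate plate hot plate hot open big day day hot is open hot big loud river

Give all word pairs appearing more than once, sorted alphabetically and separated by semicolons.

horse river; plate hot; river plate

Bigram counts meeting the condition (more than once):
  horse river: 2
  plate hot: 3
  river plate: 2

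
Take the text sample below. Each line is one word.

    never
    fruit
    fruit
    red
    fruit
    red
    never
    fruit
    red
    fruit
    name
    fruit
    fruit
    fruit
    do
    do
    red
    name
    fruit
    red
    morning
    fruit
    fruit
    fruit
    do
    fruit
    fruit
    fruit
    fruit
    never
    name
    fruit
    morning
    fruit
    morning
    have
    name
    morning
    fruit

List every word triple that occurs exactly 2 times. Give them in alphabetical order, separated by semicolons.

fruit fruit do; fruit red fruit

Trigram counts meeting the condition (exactly 2 times):
  fruit fruit do: 2
  fruit red fruit: 2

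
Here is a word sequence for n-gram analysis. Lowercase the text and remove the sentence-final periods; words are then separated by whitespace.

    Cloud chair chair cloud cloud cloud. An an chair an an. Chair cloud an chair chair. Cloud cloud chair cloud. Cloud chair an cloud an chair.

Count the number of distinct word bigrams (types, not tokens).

9

26 tokens → 25 bigram windows in total.
Repeated bigrams (each contributes count−1 duplicates):
  an chair: 4
  chair cloud: 4
  cloud cloud: 4
  cloud an: 3
  cloud chair: 3
  an an: 2
  chair an: 2
  chair chair: 2
16 duplicate windows → 25 − 16 = 9 distinct.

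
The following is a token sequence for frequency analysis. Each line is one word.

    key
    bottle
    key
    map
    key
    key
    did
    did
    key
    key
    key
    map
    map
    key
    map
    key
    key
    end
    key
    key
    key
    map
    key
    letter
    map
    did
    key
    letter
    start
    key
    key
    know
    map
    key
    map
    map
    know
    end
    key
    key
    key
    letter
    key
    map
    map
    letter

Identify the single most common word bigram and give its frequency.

Bigram frequencies (highest first):
  key key: 9
  key map: 6
  map key: 5
  map map: 3
  key letter: 3
  did key: 2
  … (16 more, each ≤ 2)

"key key", 9 times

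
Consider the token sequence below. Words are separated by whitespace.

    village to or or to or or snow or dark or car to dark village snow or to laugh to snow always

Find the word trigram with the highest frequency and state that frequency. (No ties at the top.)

Trigram frequencies (highest first):
  to or or: 2
  village to or: 1
  or or to: 1
  or to or: 1
  or or snow: 1
  or snow or: 1
  … (13 more, each ≤ 1)

"to or or", 2 times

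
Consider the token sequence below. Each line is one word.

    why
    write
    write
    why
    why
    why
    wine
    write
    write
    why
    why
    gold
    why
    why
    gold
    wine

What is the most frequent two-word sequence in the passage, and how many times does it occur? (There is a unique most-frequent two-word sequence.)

Bigram frequencies (highest first):
  why why: 4
  write write: 2
  write why: 2
  why gold: 2
  why write: 1
  why wine: 1
  … (3 more, each ≤ 1)

"why why", 4 times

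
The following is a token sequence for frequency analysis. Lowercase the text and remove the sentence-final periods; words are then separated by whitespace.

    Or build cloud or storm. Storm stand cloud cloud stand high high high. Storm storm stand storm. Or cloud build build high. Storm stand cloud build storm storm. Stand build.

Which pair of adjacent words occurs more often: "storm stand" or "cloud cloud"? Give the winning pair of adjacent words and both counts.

"storm stand": 4 occurrences
"cloud cloud": 1 occurrence

"storm stand" (4 vs 1)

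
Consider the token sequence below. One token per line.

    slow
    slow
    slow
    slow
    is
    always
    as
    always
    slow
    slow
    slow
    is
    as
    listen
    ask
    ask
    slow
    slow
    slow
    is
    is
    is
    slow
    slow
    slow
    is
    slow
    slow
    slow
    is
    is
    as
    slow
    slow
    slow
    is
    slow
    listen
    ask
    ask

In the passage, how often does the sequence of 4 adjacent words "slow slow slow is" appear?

6

Scanning the 37 overlapping 4-gram windows for "slow slow slow is":
  position 2–5: slow slow slow is
  position 9–12: slow slow slow is
  position 17–20: slow slow slow is
  position 23–26: slow slow slow is
  position 27–30: slow slow slow is
  position 33–36: slow slow slow is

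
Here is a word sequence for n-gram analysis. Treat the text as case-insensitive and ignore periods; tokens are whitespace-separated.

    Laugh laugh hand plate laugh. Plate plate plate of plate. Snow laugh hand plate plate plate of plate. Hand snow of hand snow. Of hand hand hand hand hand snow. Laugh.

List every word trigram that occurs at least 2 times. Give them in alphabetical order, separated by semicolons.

hand hand hand; hand snow of; laugh hand plate; plate of plate; plate plate of; plate plate plate; snow of hand

Trigram counts meeting the condition (at least 2 times):
  hand hand hand: 3
  hand snow of: 2
  laugh hand plate: 2
  plate of plate: 2
  plate plate of: 2
  plate plate plate: 2
  snow of hand: 2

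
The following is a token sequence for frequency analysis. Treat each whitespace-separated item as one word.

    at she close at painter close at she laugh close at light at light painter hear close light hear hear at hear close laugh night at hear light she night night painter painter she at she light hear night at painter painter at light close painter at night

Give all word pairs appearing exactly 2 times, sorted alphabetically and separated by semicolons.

at hear; at painter; hear close; light hear; night at; painter at; painter painter

Bigram counts meeting the condition (exactly 2 times):
  at hear: 2
  at painter: 2
  hear close: 2
  light hear: 2
  night at: 2
  painter at: 2
  painter painter: 2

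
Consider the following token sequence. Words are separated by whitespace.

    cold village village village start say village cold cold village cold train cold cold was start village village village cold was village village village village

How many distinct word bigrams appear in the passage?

13

25 tokens → 24 bigram windows in total.
Repeated bigrams (each contributes count−1 duplicates):
  village village: 7
  village cold: 3
  cold cold: 2
  cold village: 2
  cold was: 2
11 duplicate windows → 24 − 11 = 13 distinct.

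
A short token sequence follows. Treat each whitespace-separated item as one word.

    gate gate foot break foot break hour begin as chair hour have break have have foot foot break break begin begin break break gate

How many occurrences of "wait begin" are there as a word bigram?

Scanning the 23 overlapping bigram windows for "wait begin":
  (none found)

0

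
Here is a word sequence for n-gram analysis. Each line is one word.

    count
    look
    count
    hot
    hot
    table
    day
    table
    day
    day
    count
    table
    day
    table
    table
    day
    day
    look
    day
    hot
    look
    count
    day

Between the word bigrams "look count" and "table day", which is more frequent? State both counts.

"look count": 2 occurrences
"table day": 4 occurrences

"table day" (4 vs 2)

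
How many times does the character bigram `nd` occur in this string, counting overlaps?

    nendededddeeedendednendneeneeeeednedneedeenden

Sliding a length-2 window over the 46 characters (45 positions):
  position 3–4: nd
  position 16–17: nd
  position 22–23: nd
  position 43–44: nd

4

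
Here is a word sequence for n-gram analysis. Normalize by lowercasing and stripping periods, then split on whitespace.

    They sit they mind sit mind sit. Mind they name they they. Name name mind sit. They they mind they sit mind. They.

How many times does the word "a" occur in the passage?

Scanning the 23 tokens for "a":
  (none found)

0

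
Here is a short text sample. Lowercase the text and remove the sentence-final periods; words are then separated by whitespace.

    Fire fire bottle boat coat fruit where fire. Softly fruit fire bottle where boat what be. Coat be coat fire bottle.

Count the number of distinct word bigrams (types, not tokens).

21 tokens → 20 bigram windows in total.
Repeated bigrams (each contributes count−1 duplicates):
  fire bottle: 3
  be coat: 2
3 duplicate windows → 20 − 3 = 17 distinct.

17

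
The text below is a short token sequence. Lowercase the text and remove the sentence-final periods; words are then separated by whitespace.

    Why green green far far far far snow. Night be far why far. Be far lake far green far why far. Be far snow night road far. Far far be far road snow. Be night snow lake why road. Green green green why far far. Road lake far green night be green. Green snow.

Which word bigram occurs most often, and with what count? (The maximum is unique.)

"far far", 6 times

Bigram frequencies (highest first):
  far far: 6
  green green: 4
  be far: 4
  why far: 3
  far be: 3
  green far: 2
  … (24 more, each ≤ 2)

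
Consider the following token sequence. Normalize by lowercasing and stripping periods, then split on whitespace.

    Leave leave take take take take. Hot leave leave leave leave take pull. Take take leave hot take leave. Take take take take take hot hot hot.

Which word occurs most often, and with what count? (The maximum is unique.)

Unigram frequencies (highest first):
  take: 13
  leave: 8
  hot: 5
  pull: 1

"take", 13 times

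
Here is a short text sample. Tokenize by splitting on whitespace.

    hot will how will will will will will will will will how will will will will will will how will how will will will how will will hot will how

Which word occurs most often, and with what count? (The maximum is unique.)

Unigram frequencies (highest first):
  will: 22
  how: 6
  hot: 2

"will", 22 times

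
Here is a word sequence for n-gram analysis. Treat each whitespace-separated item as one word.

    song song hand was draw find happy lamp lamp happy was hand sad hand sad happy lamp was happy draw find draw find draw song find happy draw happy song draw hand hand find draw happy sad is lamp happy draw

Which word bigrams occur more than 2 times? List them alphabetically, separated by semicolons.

Bigram counts meeting the condition (more than 2 times):
  draw find: 3
  find draw: 3
  happy draw: 3

draw find; find draw; happy draw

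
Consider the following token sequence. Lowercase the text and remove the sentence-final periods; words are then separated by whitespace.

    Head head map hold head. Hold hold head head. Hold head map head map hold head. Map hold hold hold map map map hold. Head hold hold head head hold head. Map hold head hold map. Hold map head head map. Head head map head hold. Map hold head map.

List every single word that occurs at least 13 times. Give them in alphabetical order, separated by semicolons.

Unigram counts meeting the condition (at least 13 times):
  head: 19
  hold: 17
  map: 14

head; hold; map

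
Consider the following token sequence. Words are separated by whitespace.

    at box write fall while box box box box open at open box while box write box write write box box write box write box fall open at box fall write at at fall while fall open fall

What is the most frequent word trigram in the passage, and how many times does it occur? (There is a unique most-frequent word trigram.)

Trigram frequencies (highest first):
  box write box: 3
  box box box: 2
  write box write: 2
  at box write: 1
  box write fall: 1
  write fall while: 1
  … (26 more, each ≤ 1)

"box write box", 3 times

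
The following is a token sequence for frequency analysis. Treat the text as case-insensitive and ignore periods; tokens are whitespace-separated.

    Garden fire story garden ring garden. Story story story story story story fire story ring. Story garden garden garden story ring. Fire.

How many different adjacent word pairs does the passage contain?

22 tokens → 21 bigram windows in total.
Repeated bigrams (each contributes count−1 duplicates):
  story story: 5
  fire story: 2
  garden garden: 2
  garden story: 2
  story garden: 2
  story ring: 2
9 duplicate windows → 21 − 9 = 12 distinct.

12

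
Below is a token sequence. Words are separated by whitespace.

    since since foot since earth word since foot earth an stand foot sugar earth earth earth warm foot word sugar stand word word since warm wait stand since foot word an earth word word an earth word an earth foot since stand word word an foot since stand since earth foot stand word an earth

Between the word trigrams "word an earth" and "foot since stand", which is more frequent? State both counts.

"word an earth": 4 occurrences
"foot since stand": 2 occurrences

"word an earth" (4 vs 2)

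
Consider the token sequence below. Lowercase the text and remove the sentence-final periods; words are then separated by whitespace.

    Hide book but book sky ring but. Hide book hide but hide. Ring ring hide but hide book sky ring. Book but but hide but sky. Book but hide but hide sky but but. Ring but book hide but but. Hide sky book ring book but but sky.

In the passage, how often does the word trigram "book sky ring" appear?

2

Scanning the 46 overlapping trigram windows for "book sky ring":
  position 4–6: book sky ring
  position 18–20: book sky ring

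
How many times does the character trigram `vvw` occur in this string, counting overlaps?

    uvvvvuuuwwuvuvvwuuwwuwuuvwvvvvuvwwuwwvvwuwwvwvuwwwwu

2

Sliding a length-3 window over the 52 characters (50 positions):
  position 14–16: vvw
  position 38–40: vvw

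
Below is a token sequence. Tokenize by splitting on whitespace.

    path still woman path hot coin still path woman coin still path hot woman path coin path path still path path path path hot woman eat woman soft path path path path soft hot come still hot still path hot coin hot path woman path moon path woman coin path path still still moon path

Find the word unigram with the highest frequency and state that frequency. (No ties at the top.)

"path", 22 times

Unigram frequencies (highest first):
  path: 22
  still: 8
  woman: 7
  hot: 7
  coin: 5
  soft: 2
  … (3 more, each ≤ 2)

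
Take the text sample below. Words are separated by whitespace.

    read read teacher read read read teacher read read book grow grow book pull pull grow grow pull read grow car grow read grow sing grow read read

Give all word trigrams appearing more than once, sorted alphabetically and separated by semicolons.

read read teacher; read teacher read; teacher read read

Trigram counts meeting the condition (more than once):
  read read teacher: 2
  read teacher read: 2
  teacher read read: 2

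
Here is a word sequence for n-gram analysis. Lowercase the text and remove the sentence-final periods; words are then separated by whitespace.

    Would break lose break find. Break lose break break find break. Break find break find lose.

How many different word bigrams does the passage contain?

7

16 tokens → 15 bigram windows in total.
Repeated bigrams (each contributes count−1 duplicates):
  break find: 4
  find break: 3
  break break: 2
  break lose: 2
  lose break: 2
8 duplicate windows → 15 − 8 = 7 distinct.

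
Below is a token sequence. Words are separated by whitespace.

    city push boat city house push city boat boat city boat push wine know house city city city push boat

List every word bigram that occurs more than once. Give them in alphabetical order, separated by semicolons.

Bigram counts meeting the condition (more than once):
  boat city: 2
  city boat: 2
  city city: 2
  city push: 2
  push boat: 2

boat city; city boat; city city; city push; push boat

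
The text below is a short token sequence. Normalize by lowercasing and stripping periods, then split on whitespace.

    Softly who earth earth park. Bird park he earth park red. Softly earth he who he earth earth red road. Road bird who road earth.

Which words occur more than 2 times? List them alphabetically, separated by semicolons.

Unigram counts meeting the condition (more than 2 times):
  earth: 7
  he: 3
  park: 3
  road: 3
  who: 3

earth; he; park; road; who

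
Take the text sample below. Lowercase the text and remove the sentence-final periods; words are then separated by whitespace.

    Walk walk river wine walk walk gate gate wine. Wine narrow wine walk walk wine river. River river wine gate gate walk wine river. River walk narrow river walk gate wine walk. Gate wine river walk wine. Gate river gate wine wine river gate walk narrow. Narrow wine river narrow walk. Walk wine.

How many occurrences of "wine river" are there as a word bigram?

5

Scanning the 52 overlapping bigram windows for "wine river":
  position 15–16: wine river
  position 23–24: wine river
  position 34–35: wine river
  position 42–43: wine river
  position 48–49: wine river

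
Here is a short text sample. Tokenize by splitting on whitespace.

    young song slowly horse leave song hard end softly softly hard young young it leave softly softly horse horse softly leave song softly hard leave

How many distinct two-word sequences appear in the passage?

21

25 tokens → 24 bigram windows in total.
Repeated bigrams (each contributes count−1 duplicates):
  leave song: 2
  softly hard: 2
  softly softly: 2
3 duplicate windows → 24 − 3 = 21 distinct.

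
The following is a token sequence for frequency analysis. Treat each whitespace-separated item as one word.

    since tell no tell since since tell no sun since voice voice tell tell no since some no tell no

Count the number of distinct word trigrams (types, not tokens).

20 tokens → 18 trigram windows in total.
Repeated trigrams (each contributes count−1 duplicates):
  since tell no: 2
1 duplicate windows → 18 − 1 = 17 distinct.

17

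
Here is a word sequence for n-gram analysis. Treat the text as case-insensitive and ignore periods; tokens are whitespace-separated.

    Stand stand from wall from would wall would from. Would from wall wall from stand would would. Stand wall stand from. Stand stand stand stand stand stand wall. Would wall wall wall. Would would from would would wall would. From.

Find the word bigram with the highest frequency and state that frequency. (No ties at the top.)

"stand stand", 6 times

Bigram frequencies (highest first):
  stand stand: 6
  wall would: 4
  would from: 4
  from would: 3
  would wall: 3
  wall wall: 3
  … (9 more, each ≤ 3)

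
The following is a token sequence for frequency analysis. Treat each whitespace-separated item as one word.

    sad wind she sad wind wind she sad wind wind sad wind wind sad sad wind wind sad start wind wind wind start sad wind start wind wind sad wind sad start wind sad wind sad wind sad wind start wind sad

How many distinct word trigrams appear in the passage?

42 tokens → 40 trigram windows in total.
Repeated trigrams (each contributes count−1 duplicates):
  wind sad wind: 5
  sad wind wind: 4
  wind wind sad: 4
  sad wind sad: 3
  sad start wind: 2
  sad wind start: 2
  she sad wind: 2
  start wind sad: 2
  … (4 more repeated)
20 duplicate windows → 40 − 20 = 20 distinct.

20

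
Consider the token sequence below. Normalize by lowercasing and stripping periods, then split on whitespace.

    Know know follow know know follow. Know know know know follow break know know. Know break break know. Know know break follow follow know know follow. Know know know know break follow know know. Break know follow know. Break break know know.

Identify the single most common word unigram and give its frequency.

"know", 26 times

Unigram frequencies (highest first):
  know: 26
  follow: 8
  break: 8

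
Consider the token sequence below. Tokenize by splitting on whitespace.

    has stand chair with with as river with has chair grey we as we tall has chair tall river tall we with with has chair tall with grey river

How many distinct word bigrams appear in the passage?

23

29 tokens → 28 bigram windows in total.
Repeated bigrams (each contributes count−1 duplicates):
  has chair: 3
  chair tall: 2
  with has: 2
  with with: 2
5 duplicate windows → 28 − 5 = 23 distinct.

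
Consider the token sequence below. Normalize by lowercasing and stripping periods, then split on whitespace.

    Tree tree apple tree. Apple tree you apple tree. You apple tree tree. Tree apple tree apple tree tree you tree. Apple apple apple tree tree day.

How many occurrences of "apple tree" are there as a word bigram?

7

Scanning the 26 overlapping bigram windows for "apple tree":
  position 3–4: apple tree
  position 5–6: apple tree
  position 8–9: apple tree
  position 11–12: apple tree
  position 15–16: apple tree
  position 17–18: apple tree
  position 24–25: apple tree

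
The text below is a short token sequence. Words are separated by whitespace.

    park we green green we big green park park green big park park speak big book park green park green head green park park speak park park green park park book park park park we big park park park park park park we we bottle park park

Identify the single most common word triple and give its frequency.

Trigram frequencies (highest first):
  park park park: 5
  green park park: 3
  park park green: 2
  big park park: 2
  park park speak: 2
  park green park: 2
  … (28 more, each ≤ 2)

"park park park", 5 times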